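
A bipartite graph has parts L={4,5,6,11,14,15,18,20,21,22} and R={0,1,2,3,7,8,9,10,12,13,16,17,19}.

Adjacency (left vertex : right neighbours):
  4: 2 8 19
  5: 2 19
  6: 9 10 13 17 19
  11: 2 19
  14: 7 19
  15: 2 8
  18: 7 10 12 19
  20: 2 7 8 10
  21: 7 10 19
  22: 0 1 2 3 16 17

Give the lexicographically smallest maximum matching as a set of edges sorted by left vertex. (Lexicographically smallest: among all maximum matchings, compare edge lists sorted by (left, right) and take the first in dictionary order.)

|M| = 8 (so the lex-smallest maximum matching has 8 edges)
process left vertices in ascending order; for each, take the smallest-labelled available neighbour that still permits 8 edges overall, or leave it unmatched if none does
lex-smallest matching: {4-2, 5-19, 6-9, 14-7, 15-8, 18-12, 20-10, 22-0}

Lex-smallest maximum matching: {(4,2), (5,19), (6,9), (14,7), (15,8), (18,12), (20,10), (22,0)}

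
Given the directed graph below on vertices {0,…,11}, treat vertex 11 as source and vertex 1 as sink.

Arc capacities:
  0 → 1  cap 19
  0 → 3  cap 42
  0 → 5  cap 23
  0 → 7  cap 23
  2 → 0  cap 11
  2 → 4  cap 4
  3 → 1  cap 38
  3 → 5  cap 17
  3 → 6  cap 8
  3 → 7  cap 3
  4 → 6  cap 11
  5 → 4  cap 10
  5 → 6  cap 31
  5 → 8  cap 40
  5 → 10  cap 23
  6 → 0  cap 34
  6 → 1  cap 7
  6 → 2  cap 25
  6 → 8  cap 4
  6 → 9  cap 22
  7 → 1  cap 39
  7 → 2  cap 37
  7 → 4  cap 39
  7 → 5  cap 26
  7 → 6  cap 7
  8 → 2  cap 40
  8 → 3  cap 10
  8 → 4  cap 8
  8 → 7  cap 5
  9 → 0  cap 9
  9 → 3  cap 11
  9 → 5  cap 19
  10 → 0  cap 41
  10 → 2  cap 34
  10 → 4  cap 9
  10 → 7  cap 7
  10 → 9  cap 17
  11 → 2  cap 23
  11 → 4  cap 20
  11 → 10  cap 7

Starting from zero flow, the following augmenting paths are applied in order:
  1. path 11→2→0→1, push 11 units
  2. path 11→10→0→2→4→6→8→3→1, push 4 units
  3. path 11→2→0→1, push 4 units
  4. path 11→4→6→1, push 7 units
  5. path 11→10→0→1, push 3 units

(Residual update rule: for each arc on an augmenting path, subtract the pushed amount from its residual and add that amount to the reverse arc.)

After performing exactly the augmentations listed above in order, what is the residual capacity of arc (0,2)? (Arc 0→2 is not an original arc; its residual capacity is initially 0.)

Residual capacity of (0,2): 11

after path 1 (11→2→0→1, push 11): res(0,2)=11
after path 2 (11→10→0→2→4→6→8→3→1, push 4): res(0,2)=7
after path 3 (11→2→0→1, push 4): res(0,2)=11
after path 4 (11→4→6→1, push 7): res(0,2)=11
after path 5 (11→10→0→1, push 3): res(0,2)=11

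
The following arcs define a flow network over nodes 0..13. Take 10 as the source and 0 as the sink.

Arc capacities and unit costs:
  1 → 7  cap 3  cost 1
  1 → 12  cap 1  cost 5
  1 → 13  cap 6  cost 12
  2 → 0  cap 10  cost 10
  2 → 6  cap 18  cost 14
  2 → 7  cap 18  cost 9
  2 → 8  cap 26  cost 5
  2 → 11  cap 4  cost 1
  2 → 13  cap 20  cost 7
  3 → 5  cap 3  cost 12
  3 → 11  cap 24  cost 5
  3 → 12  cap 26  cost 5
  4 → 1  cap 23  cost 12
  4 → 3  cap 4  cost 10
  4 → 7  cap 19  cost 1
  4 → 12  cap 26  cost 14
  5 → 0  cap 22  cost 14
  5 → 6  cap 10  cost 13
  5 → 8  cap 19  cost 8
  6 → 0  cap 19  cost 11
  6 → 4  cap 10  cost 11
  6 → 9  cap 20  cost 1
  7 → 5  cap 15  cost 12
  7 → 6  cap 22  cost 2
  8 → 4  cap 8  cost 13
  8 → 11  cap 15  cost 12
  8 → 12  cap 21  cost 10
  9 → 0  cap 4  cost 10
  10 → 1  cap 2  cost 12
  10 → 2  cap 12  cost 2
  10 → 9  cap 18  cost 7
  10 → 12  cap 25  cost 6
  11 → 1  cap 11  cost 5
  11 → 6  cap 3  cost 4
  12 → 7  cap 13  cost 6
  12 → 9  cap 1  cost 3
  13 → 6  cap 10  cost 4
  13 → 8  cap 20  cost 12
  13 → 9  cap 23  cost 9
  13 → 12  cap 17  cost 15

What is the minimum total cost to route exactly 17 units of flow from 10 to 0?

Minimum cost for 17 units: 249

shortest-cost path #1: 10→2→0 push 10 @ unit cost 12 (adds 120)
shortest-cost path #2: 10→9→0 push 4 @ unit cost 17 (adds 68)
shortest-cost path #3: 10→2→11→6→0 push 2 @ unit cost 18 (adds 36)
shortest-cost path #4: 10→12→7→6→0 push 1 @ unit cost 25 (adds 25)
total cost = 249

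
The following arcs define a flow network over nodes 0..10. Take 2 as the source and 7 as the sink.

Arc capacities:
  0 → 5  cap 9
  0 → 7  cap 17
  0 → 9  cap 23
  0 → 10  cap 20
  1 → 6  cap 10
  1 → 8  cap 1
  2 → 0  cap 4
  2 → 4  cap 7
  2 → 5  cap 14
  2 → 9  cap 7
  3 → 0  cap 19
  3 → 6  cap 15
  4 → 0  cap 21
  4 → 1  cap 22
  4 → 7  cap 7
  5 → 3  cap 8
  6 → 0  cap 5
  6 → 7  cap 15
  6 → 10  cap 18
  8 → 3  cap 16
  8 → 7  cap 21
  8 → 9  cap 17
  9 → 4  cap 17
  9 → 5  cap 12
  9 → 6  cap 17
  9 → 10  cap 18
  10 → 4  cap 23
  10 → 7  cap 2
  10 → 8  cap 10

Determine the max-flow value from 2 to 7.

Maximum flow value: 26

augment #1: 2→0→7 bottleneck 4, total now 4
augment #2: 2→4→7 bottleneck 7, total now 11
augment #3: 2→9→6→7 bottleneck 7, total now 18
augment #4: 2→5→3→0→7 bottleneck 8, total now 26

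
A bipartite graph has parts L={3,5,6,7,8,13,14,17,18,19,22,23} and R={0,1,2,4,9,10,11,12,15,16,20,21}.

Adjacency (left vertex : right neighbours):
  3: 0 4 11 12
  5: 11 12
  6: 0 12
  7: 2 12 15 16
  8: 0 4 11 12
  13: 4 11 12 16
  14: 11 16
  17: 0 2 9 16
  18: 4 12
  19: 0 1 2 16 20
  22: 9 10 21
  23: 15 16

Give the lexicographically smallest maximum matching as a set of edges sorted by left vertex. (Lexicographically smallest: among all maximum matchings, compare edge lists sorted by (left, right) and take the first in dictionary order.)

|M| = 10 (so the lex-smallest maximum matching has 10 edges)
process left vertices in ascending order; for each, take the smallest-labelled available neighbour that still permits 10 edges overall, or leave it unmatched if none does
lex-smallest matching: {3-0, 5-11, 6-12, 7-2, 8-4, 13-16, 17-9, 19-1, 22-10, 23-15}

Lex-smallest maximum matching: {(3,0), (5,11), (6,12), (7,2), (8,4), (13,16), (17,9), (19,1), (22,10), (23,15)}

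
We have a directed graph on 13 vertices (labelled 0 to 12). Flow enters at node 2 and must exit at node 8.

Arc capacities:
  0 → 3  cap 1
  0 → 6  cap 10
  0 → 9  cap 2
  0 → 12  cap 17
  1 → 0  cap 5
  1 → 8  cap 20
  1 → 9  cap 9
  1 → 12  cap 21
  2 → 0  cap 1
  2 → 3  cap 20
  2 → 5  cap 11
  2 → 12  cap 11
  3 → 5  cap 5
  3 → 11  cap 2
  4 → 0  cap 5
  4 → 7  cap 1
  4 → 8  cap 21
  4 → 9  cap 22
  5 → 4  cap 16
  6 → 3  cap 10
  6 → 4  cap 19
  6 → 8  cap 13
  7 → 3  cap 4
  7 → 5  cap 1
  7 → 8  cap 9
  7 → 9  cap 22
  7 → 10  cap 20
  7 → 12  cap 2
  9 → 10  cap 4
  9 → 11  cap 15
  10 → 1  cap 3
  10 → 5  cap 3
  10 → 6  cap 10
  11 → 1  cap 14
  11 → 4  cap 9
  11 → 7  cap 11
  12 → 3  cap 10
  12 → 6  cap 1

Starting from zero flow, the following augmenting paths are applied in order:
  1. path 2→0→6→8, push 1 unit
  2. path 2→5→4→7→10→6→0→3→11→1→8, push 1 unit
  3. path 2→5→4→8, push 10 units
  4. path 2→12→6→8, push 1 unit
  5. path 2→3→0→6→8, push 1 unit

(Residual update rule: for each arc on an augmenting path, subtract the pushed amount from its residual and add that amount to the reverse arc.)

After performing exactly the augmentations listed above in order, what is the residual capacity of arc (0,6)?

after path 1 (2→0→6→8, push 1): res(0,6)=9
after path 2 (2→5→4→7→10→6→0→3→11→1→8, push 1): res(0,6)=10
after path 3 (2→5→4→8, push 10): res(0,6)=10
after path 4 (2→12→6→8, push 1): res(0,6)=10
after path 5 (2→3→0→6→8, push 1): res(0,6)=9

Residual capacity of (0,6): 9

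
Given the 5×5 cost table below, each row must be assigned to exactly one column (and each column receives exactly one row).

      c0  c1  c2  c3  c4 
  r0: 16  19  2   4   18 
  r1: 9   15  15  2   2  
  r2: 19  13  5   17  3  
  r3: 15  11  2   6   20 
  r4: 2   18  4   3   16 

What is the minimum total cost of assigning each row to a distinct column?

optimal assignment: row0→col2 (cost 2), row1→col3 (cost 2), row2→col4 (cost 3), row3→col1 (cost 11), row4→col0 (cost 2)
total = 2 + 2 + 3 + 11 + 2 = 20

Minimum assignment cost: 20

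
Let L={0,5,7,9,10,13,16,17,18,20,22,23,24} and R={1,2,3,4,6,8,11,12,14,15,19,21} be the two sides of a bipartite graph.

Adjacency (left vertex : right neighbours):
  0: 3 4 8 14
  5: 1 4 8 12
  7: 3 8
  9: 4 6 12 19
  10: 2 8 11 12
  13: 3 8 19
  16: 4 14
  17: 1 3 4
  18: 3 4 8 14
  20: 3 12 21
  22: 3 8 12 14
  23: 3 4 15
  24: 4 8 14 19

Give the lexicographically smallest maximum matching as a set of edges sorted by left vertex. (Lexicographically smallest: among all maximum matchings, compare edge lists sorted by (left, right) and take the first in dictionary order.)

Lex-smallest maximum matching: {(0,3), (5,1), (7,8), (9,6), (10,2), (13,19), (16,4), (18,14), (20,21), (22,12), (23,15)}

|M| = 11 (so the lex-smallest maximum matching has 11 edges)
process left vertices in ascending order; for each, take the smallest-labelled available neighbour that still permits 11 edges overall, or leave it unmatched if none does
lex-smallest matching: {0-3, 5-1, 7-8, 9-6, 10-2, 13-19, 16-4, 18-14, 20-21, 22-12, 23-15}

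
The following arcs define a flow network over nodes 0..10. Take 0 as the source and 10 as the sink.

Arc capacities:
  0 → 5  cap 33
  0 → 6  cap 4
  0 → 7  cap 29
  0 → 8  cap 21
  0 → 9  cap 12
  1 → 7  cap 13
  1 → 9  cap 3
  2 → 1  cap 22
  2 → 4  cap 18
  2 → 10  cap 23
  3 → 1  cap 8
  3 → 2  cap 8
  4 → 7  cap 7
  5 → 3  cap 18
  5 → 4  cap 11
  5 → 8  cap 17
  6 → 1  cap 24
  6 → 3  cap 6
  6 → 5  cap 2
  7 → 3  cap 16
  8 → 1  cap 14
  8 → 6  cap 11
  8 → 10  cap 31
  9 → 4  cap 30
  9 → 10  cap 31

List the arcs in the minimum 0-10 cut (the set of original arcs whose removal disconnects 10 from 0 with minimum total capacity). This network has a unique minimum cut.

Min-cut arcs: {(0,9), (1,9), (3,2), (8,10)} (total capacity 54)

augment #1: 0→8→10 push 21
augment #2: 0→9→10 push 12
augment #3: 0→5→8→10 push 10
augment #4: 0→5→3→2→10 push 8
augment #5: 0→6→1→9→10 push 3
max flow = 54; residual-reachable set from 0 gives S-side
cut edges (S→T): {(0,9), (1,9), (3,2), (8,10)} total cap 54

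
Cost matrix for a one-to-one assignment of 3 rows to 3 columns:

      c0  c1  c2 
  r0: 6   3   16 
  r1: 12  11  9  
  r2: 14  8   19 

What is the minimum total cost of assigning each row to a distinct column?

optimal assignment: row0→col0 (cost 6), row1→col2 (cost 9), row2→col1 (cost 8)
total = 6 + 9 + 8 = 23

Minimum assignment cost: 23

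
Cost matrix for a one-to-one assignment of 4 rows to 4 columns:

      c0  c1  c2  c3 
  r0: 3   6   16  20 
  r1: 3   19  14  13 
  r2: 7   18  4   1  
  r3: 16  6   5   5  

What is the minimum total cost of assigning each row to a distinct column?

optimal assignment: row0→col1 (cost 6), row1→col0 (cost 3), row2→col3 (cost 1), row3→col2 (cost 5)
total = 6 + 3 + 1 + 5 = 15

Minimum assignment cost: 15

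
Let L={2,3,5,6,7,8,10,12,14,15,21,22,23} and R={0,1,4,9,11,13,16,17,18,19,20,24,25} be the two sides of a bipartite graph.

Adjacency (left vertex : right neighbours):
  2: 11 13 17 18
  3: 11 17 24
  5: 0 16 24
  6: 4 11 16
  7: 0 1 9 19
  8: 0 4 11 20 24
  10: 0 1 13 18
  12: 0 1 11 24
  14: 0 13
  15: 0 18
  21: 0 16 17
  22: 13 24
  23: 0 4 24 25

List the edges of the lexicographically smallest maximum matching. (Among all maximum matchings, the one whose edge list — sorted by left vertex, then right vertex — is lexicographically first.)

|M| = 12 (so the lex-smallest maximum matching has 12 edges)
process left vertices in ascending order; for each, take the smallest-labelled available neighbour that still permits 12 edges overall, or leave it unmatched if none does
lex-smallest matching: {2-11, 3-17, 5-0, 6-4, 7-9, 8-20, 10-1, 12-24, 14-13, 15-18, 21-16, 23-25}

Lex-smallest maximum matching: {(2,11), (3,17), (5,0), (6,4), (7,9), (8,20), (10,1), (12,24), (14,13), (15,18), (21,16), (23,25)}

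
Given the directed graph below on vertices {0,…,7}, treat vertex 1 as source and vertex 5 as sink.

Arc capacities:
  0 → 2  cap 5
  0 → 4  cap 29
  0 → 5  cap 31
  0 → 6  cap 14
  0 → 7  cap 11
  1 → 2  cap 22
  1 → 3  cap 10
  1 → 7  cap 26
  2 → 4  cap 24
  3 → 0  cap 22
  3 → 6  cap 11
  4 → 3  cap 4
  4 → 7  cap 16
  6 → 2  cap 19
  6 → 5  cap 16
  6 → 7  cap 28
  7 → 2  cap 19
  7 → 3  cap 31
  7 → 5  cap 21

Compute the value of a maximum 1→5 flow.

augment #1: 1→7→5 bottleneck 21, total now 21
augment #2: 1→3→0→5 bottleneck 10, total now 31
augment #3: 1→7→3→0→5 bottleneck 5, total now 36
augment #4: 1→2→4→3→0→5 bottleneck 4, total now 40
augment #5: 1→2→4→7→3→0→5 bottleneck 3, total now 43
augment #6: 1→2→4→7→3→6→5 bottleneck 11, total now 54

Maximum flow value: 54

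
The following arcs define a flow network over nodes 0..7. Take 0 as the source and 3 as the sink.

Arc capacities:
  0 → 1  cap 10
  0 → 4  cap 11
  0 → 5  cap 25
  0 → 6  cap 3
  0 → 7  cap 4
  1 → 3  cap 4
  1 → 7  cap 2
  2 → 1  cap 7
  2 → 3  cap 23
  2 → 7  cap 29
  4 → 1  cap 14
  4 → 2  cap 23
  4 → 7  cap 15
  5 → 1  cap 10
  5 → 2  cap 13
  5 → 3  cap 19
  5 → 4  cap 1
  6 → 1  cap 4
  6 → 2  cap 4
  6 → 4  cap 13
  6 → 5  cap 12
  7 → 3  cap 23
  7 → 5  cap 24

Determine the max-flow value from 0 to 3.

Maximum flow value: 49

augment #1: 0→1→3 bottleneck 4, total now 4
augment #2: 0→5→3 bottleneck 19, total now 23
augment #3: 0→7→3 bottleneck 4, total now 27
augment #4: 0→1→7→3 bottleneck 2, total now 29
augment #5: 0→4→2→3 bottleneck 11, total now 40
augment #6: 0→5→2→3 bottleneck 6, total now 46
augment #7: 0→6→2→3 bottleneck 3, total now 49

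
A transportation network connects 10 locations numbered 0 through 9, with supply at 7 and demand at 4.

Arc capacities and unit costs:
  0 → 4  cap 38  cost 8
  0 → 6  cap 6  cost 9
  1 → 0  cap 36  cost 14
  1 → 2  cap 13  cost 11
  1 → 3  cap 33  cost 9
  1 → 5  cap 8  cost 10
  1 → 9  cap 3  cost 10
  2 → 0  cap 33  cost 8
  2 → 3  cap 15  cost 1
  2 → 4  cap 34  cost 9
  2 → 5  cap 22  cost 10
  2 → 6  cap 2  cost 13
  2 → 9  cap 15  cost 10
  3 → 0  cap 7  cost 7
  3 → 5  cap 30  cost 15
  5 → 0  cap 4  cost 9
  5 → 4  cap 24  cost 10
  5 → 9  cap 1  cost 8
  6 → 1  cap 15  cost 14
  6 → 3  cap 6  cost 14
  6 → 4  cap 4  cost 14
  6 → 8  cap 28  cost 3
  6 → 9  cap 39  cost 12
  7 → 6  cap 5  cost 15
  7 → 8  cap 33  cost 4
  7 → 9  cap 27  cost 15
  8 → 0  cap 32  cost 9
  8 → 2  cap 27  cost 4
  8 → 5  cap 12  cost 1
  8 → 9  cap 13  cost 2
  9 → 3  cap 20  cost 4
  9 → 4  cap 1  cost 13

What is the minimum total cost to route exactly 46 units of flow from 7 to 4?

shortest-cost path #1: 7→8→5→4 push 12 @ unit cost 15 (adds 180)
shortest-cost path #2: 7→8→2→4 push 21 @ unit cost 17 (adds 357)
shortest-cost path #3: 7→9→4 push 1 @ unit cost 28 (adds 28)
shortest-cost path #4: 7→6→4 push 4 @ unit cost 29 (adds 116)
shortest-cost path #5: 7→6→8→2→4 push 1 @ unit cost 31 (adds 31)
shortest-cost path #6: 7→9→3→0→4 push 7 @ unit cost 34 (adds 238)
total cost = 950

Minimum cost for 46 units: 950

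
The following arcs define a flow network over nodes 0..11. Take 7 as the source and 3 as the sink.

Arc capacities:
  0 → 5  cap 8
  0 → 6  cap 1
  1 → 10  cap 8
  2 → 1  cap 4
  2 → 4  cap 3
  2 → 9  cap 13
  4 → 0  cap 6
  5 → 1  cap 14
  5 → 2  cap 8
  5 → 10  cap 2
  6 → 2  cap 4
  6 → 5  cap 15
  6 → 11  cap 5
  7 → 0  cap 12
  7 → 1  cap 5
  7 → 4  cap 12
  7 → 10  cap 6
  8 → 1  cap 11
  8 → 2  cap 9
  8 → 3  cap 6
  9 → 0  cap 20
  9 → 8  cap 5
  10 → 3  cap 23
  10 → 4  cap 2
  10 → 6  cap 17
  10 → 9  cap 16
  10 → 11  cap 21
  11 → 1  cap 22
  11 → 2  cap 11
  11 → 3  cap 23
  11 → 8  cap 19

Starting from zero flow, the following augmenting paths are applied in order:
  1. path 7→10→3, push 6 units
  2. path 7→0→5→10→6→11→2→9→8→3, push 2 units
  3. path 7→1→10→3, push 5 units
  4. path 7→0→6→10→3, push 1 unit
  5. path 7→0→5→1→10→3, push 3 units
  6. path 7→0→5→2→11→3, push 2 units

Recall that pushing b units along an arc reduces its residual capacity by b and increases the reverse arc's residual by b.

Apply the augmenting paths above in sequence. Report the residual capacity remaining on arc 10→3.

Residual capacity of (10,3): 8

after path 1 (7→10→3, push 6): res(10,3)=17
after path 2 (7→0→5→10→6→11→2→9→8→3, push 2): res(10,3)=17
after path 3 (7→1→10→3, push 5): res(10,3)=12
after path 4 (7→0→6→10→3, push 1): res(10,3)=11
after path 5 (7→0→5→1→10→3, push 3): res(10,3)=8
after path 6 (7→0→5→2→11→3, push 2): res(10,3)=8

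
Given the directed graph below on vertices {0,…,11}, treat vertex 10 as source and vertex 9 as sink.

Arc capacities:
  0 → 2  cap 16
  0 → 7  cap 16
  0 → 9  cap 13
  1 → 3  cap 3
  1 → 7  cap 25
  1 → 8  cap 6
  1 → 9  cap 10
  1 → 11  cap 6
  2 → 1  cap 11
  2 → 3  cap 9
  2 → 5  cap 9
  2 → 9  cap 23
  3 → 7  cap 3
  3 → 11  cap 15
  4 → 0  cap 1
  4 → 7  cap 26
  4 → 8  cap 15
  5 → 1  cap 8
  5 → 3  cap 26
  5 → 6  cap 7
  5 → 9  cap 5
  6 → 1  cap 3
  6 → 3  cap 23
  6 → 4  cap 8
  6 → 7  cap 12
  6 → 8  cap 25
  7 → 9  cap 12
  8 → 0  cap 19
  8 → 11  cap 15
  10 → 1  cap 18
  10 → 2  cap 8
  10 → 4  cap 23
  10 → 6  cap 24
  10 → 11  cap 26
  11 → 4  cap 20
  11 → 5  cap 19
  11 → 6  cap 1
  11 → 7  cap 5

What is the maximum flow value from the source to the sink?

Maximum flow value: 55

augment #1: 10→1→9 bottleneck 10, total now 10
augment #2: 10→2→9 bottleneck 8, total now 18
augment #3: 10→1→7→9 bottleneck 8, total now 26
augment #4: 10→4→0→9 bottleneck 1, total now 27
augment #5: 10→4→7→9 bottleneck 4, total now 31
augment #6: 10→11→5→9 bottleneck 5, total now 36
augment #7: 10→4→8→0→9 bottleneck 12, total now 48
augment #8: 10→4→8→0→2→9 bottleneck 3, total now 51
augment #9: 10→6→8→0→2→9 bottleneck 4, total now 55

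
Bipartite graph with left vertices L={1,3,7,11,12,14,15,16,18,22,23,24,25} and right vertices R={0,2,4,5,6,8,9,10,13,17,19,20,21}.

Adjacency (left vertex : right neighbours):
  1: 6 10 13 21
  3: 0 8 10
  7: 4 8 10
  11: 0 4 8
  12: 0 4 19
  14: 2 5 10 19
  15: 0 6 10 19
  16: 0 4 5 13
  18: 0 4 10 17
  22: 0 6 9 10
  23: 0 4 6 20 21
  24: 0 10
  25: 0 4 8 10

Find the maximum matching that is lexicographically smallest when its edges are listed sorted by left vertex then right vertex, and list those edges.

|M| = 12 (so the lex-smallest maximum matching has 12 edges)
process left vertices in ascending order; for each, take the smallest-labelled available neighbour that still permits 12 edges overall, or leave it unmatched if none does
lex-smallest matching: {1-13, 3-0, 7-4, 11-8, 12-19, 14-2, 15-6, 16-5, 18-17, 22-9, 23-20, 24-10}

Lex-smallest maximum matching: {(1,13), (3,0), (7,4), (11,8), (12,19), (14,2), (15,6), (16,5), (18,17), (22,9), (23,20), (24,10)}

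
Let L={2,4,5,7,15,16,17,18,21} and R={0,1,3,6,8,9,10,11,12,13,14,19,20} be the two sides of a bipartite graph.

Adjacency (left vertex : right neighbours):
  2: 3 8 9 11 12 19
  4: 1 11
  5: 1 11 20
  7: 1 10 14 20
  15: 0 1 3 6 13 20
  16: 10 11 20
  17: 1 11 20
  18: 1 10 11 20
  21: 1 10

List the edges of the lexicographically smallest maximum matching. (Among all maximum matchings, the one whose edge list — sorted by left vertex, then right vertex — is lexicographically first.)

|M| = 7 (so the lex-smallest maximum matching has 7 edges)
process left vertices in ascending order; for each, take the smallest-labelled available neighbour that still permits 7 edges overall, or leave it unmatched if none does
lex-smallest matching: {2-3, 4-1, 5-11, 7-14, 15-0, 16-10, 17-20}

Lex-smallest maximum matching: {(2,3), (4,1), (5,11), (7,14), (15,0), (16,10), (17,20)}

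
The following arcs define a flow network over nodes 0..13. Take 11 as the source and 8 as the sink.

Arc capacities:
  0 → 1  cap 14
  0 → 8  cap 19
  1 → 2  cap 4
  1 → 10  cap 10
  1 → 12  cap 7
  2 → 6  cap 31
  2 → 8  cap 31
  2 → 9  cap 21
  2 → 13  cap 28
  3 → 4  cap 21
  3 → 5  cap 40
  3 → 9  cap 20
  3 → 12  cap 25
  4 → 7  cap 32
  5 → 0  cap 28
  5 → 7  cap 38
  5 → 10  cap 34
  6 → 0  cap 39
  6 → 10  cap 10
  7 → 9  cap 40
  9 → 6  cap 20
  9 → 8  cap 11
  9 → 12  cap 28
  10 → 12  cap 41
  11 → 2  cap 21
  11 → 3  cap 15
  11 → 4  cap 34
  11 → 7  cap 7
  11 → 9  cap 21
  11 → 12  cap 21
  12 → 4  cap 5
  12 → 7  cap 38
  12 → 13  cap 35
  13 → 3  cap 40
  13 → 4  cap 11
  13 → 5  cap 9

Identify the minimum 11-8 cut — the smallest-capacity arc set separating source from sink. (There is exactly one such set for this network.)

augment #1: 11→2→8 push 21
augment #2: 11→9→8 push 11
augment #3: 11→3→5→0→8 push 15
augment #4: 11→9→6→0→8 push 4
augment #5: 11→9→6→0→1→2→8 push 4
max flow = 55; residual-reachable set from 11 gives S-side
cut edges (S→T): {(0,8), (1,2), (9,8), (11,2)} total cap 55

Min-cut arcs: {(0,8), (1,2), (9,8), (11,2)} (total capacity 55)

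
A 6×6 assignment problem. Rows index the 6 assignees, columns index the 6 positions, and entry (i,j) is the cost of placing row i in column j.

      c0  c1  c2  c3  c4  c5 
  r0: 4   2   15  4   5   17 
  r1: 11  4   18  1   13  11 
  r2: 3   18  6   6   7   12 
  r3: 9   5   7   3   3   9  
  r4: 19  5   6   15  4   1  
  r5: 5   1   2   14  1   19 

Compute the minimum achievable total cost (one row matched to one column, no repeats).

Minimum assignment cost: 12

optimal assignment: row0→col1 (cost 2), row1→col3 (cost 1), row2→col0 (cost 3), row3→col4 (cost 3), row4→col5 (cost 1), row5→col2 (cost 2)
total = 2 + 1 + 3 + 3 + 1 + 2 = 12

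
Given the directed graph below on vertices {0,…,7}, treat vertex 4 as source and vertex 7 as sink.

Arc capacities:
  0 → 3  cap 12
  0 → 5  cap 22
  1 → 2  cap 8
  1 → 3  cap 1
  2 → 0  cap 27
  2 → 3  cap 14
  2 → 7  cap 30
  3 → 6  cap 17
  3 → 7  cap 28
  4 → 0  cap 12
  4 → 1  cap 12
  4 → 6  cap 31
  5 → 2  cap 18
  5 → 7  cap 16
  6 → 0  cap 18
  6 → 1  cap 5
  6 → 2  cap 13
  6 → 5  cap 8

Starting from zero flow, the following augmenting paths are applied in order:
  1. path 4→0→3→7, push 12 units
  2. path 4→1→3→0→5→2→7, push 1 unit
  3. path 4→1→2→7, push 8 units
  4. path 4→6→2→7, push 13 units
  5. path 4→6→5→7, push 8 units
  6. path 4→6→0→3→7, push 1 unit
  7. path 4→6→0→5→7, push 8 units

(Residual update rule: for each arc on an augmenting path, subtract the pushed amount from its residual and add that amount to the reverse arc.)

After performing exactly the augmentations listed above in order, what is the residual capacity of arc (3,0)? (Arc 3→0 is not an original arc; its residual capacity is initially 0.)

Residual capacity of (3,0): 12

after path 1 (4→0→3→7, push 12): res(3,0)=12
after path 2 (4→1→3→0→5→2→7, push 1): res(3,0)=11
after path 3 (4→1→2→7, push 8): res(3,0)=11
after path 4 (4→6→2→7, push 13): res(3,0)=11
after path 5 (4→6→5→7, push 8): res(3,0)=11
after path 6 (4→6→0→3→7, push 1): res(3,0)=12
after path 7 (4→6→0→5→7, push 8): res(3,0)=12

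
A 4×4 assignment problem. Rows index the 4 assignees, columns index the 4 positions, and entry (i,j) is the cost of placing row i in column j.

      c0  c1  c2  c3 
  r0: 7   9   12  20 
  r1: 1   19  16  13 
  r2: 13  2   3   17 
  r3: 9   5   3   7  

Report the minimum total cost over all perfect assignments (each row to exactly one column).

Minimum assignment cost: 20

optimal assignment: row0→col1 (cost 9), row1→col0 (cost 1), row2→col2 (cost 3), row3→col3 (cost 7)
total = 9 + 1 + 3 + 7 = 20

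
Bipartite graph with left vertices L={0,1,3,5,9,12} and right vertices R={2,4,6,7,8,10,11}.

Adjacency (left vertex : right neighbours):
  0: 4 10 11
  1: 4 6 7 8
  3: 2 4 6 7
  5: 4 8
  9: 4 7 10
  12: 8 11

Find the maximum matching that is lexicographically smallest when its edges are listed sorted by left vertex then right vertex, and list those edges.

Lex-smallest maximum matching: {(0,4), (1,6), (3,2), (5,8), (9,7), (12,11)}

|M| = 6 (so the lex-smallest maximum matching has 6 edges)
process left vertices in ascending order; for each, take the smallest-labelled available neighbour that still permits 6 edges overall, or leave it unmatched if none does
lex-smallest matching: {0-4, 1-6, 3-2, 5-8, 9-7, 12-11}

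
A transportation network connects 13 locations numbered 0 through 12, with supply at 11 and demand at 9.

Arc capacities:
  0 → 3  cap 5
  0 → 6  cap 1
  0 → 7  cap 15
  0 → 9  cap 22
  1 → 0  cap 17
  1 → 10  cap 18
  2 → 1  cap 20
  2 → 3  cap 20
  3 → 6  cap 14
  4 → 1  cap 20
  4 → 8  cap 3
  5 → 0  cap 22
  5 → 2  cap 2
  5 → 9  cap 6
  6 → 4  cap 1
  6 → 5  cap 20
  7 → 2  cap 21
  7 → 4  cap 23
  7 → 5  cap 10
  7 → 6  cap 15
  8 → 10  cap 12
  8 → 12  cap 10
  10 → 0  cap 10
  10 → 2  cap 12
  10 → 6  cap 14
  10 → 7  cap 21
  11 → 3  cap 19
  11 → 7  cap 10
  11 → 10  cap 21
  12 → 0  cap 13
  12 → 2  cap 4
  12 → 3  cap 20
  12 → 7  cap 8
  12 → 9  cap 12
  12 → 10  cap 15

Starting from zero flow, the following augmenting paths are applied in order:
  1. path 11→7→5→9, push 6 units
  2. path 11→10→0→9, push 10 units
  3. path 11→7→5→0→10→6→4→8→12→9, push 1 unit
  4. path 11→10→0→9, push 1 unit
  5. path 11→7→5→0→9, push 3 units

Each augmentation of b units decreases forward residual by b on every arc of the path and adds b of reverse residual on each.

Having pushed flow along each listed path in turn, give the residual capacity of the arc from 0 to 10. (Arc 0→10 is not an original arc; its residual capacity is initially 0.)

Residual capacity of (0,10): 10

after path 1 (11→7→5→9, push 6): res(0,10)=0
after path 2 (11→10→0→9, push 10): res(0,10)=10
after path 3 (11→7→5→0→10→6→4→8→12→9, push 1): res(0,10)=9
after path 4 (11→10→0→9, push 1): res(0,10)=10
after path 5 (11→7→5→0→9, push 3): res(0,10)=10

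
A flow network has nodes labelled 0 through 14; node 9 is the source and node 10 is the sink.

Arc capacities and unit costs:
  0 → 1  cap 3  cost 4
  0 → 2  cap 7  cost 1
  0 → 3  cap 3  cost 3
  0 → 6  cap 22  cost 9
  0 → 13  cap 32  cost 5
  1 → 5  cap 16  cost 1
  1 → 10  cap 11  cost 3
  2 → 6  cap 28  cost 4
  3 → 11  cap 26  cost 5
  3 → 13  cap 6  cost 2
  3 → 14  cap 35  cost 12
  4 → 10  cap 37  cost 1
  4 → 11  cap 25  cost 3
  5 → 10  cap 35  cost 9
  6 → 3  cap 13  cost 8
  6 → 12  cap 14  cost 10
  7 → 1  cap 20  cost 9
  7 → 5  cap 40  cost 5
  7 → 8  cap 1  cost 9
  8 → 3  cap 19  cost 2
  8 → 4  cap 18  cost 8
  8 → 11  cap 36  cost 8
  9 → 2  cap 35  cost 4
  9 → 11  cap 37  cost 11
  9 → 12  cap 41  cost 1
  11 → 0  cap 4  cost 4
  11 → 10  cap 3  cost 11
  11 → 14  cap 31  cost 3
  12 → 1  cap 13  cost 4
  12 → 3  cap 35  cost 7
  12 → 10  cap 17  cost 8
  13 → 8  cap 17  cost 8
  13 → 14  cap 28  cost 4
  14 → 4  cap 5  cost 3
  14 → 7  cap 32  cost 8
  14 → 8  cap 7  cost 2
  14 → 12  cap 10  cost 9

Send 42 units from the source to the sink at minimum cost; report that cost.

Minimum cost for 42 units: 527

shortest-cost path #1: 9→12→1→10 push 11 @ unit cost 8 (adds 88)
shortest-cost path #2: 9→12→10 push 17 @ unit cost 9 (adds 153)
shortest-cost path #3: 9→12→1→5→10 push 2 @ unit cost 15 (adds 30)
shortest-cost path #4: 9→11→14→4→10 push 5 @ unit cost 18 (adds 90)
shortest-cost path #5: 9→11→10 push 3 @ unit cost 22 (adds 66)
shortest-cost path #6: 9→11→14→8→4→10 push 4 @ unit cost 25 (adds 100)
total cost = 527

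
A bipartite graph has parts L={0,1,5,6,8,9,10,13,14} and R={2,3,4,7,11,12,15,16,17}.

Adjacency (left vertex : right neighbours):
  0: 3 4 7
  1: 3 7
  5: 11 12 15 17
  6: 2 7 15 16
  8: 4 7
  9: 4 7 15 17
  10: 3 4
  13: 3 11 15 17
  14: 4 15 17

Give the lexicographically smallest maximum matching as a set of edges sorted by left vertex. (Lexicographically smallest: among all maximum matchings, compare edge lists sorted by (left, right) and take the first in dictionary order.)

Lex-smallest maximum matching: {(0,3), (1,7), (5,12), (6,2), (8,4), (9,15), (13,11), (14,17)}

|M| = 8 (so the lex-smallest maximum matching has 8 edges)
process left vertices in ascending order; for each, take the smallest-labelled available neighbour that still permits 8 edges overall, or leave it unmatched if none does
lex-smallest matching: {0-3, 1-7, 5-12, 6-2, 8-4, 9-15, 13-11, 14-17}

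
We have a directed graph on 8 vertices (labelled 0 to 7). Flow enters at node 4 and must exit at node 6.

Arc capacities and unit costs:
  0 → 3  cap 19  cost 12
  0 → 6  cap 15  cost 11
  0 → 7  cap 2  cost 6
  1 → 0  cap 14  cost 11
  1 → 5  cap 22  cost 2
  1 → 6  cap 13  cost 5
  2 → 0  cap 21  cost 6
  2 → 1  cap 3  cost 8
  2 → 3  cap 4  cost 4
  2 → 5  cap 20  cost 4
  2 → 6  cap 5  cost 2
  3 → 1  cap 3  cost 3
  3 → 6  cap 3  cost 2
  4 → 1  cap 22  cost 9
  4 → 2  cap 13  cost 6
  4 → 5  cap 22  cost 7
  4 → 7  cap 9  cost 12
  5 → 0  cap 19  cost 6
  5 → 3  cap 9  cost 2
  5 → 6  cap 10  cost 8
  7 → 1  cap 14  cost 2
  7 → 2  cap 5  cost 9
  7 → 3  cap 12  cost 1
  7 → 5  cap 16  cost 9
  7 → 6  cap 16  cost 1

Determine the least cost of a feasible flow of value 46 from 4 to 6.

Minimum cost for 46 units: 652

shortest-cost path #1: 4→2→6 push 5 @ unit cost 8 (adds 40)
shortest-cost path #2: 4→5→3→6 push 3 @ unit cost 11 (adds 33)
shortest-cost path #3: 4→7→6 push 9 @ unit cost 13 (adds 117)
shortest-cost path #4: 4→1→6 push 13 @ unit cost 14 (adds 182)
shortest-cost path #5: 4→5→6 push 10 @ unit cost 15 (adds 150)
shortest-cost path #6: 4→2→0→7→6 push 2 @ unit cost 19 (adds 38)
shortest-cost path #7: 4→2→0→6 push 4 @ unit cost 23 (adds 92)
total cost = 652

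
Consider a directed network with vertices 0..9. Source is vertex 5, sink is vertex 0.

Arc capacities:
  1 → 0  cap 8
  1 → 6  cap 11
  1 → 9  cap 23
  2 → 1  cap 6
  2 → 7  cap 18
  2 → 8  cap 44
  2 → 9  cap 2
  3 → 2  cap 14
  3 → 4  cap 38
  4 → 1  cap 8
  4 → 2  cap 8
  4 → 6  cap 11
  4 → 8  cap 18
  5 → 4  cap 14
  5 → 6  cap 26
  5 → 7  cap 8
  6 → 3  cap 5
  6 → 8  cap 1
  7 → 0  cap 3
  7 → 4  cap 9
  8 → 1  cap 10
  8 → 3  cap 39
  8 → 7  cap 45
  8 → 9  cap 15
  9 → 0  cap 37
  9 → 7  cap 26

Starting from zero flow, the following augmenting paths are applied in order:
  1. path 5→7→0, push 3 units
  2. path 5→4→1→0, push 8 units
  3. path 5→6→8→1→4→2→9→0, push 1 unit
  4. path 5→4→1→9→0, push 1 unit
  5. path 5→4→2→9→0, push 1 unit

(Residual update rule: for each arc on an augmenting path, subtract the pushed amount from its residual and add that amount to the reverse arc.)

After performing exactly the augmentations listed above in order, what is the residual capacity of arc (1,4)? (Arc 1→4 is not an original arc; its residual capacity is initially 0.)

Residual capacity of (1,4): 8

after path 1 (5→7→0, push 3): res(1,4)=0
after path 2 (5→4→1→0, push 8): res(1,4)=8
after path 3 (5→6→8→1→4→2→9→0, push 1): res(1,4)=7
after path 4 (5→4→1→9→0, push 1): res(1,4)=8
after path 5 (5→4→2→9→0, push 1): res(1,4)=8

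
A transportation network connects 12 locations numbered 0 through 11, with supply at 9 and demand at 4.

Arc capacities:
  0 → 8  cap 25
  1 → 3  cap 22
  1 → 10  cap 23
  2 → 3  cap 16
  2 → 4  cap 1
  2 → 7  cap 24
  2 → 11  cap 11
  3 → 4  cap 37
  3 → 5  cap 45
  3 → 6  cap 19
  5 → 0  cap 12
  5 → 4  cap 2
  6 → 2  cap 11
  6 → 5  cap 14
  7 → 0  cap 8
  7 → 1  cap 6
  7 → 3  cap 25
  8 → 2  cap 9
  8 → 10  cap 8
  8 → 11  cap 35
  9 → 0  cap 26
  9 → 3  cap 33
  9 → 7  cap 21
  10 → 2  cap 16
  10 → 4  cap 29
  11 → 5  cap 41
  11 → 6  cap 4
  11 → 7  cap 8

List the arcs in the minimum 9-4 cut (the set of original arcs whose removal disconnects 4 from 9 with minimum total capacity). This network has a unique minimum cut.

Min-cut arcs: {(2,4), (3,4), (5,4), (7,1), (8,10)} (total capacity 54)

augment #1: 9→3→4 push 33
augment #2: 9→7→3→4 push 4
augment #3: 9→0→8→2→4 push 1
augment #4: 9→0→8→10→4 push 8
augment #5: 9→7→1→10→4 push 6
augment #6: 9→7→3→5→4 push 2
max flow = 54; residual-reachable set from 9 gives S-side
cut edges (S→T): {(2,4), (3,4), (5,4), (7,1), (8,10)} total cap 54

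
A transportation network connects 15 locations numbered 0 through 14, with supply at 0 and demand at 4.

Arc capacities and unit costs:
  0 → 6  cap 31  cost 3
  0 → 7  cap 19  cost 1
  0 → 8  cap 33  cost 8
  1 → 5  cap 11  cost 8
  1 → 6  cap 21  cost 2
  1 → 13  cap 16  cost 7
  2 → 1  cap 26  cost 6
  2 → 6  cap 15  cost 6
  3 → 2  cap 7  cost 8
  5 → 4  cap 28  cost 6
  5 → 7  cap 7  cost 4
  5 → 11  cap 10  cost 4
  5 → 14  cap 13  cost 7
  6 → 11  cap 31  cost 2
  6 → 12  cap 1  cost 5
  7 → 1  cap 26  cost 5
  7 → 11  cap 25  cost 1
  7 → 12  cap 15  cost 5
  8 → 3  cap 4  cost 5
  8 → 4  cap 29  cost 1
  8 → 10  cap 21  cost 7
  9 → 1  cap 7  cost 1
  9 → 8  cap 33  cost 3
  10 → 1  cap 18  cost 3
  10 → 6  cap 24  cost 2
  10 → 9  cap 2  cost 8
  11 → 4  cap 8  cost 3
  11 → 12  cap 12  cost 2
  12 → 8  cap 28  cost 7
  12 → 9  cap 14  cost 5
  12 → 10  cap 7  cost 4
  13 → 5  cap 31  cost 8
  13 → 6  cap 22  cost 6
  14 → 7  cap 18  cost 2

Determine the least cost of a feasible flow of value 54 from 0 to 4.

Minimum cost for 54 units: 701

shortest-cost path #1: 0→7→11→4 push 8 @ unit cost 5 (adds 40)
shortest-cost path #2: 0→8→4 push 29 @ unit cost 9 (adds 261)
shortest-cost path #3: 0→7→1→5→4 push 11 @ unit cost 20 (adds 220)
shortest-cost path #4: 0→6→11→7→1→13→5→4 push 6 @ unit cost 30 (adds 180)
total cost = 701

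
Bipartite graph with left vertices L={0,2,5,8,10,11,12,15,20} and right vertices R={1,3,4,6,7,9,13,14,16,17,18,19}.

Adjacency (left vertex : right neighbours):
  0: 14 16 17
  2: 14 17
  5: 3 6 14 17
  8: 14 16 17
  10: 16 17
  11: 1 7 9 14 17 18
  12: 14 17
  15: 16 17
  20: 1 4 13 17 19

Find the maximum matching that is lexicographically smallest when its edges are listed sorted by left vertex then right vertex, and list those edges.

|M| = 6 (so the lex-smallest maximum matching has 6 edges)
process left vertices in ascending order; for each, take the smallest-labelled available neighbour that still permits 6 edges overall, or leave it unmatched if none does
lex-smallest matching: {0-14, 2-17, 5-3, 8-16, 11-1, 20-4}

Lex-smallest maximum matching: {(0,14), (2,17), (5,3), (8,16), (11,1), (20,4)}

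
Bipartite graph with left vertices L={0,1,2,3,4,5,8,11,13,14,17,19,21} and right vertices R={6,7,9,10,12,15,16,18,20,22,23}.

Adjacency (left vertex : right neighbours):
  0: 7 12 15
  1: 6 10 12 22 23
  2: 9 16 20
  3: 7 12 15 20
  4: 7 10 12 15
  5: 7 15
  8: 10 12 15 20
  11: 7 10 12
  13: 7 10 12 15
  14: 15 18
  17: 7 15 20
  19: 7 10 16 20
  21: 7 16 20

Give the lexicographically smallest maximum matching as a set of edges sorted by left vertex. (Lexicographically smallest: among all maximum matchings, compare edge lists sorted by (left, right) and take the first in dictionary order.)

Lex-smallest maximum matching: {(0,7), (1,6), (2,9), (3,12), (4,10), (5,15), (8,20), (14,18), (19,16)}

|M| = 9 (so the lex-smallest maximum matching has 9 edges)
process left vertices in ascending order; for each, take the smallest-labelled available neighbour that still permits 9 edges overall, or leave it unmatched if none does
lex-smallest matching: {0-7, 1-6, 2-9, 3-12, 4-10, 5-15, 8-20, 14-18, 19-16}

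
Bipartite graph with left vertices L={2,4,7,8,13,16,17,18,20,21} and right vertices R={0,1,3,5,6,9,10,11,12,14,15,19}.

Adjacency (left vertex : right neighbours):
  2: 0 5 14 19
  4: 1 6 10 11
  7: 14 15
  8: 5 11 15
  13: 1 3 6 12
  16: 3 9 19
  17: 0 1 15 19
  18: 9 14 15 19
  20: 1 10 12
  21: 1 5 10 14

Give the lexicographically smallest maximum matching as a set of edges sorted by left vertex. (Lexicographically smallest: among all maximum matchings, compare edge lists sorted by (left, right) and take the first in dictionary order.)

Lex-smallest maximum matching: {(2,0), (4,1), (7,14), (8,5), (13,3), (16,9), (17,15), (18,19), (20,12), (21,10)}

|M| = 10 (so the lex-smallest maximum matching has 10 edges)
process left vertices in ascending order; for each, take the smallest-labelled available neighbour that still permits 10 edges overall, or leave it unmatched if none does
lex-smallest matching: {2-0, 4-1, 7-14, 8-5, 13-3, 16-9, 17-15, 18-19, 20-12, 21-10}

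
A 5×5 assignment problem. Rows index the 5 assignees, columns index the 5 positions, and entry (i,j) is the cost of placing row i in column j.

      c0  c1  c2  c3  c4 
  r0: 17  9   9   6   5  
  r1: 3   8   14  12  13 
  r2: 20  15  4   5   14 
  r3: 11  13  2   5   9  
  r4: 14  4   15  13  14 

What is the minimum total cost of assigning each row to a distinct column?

optimal assignment: row0→col4 (cost 5), row1→col0 (cost 3), row2→col3 (cost 5), row3→col2 (cost 2), row4→col1 (cost 4)
total = 5 + 3 + 5 + 2 + 4 = 19

Minimum assignment cost: 19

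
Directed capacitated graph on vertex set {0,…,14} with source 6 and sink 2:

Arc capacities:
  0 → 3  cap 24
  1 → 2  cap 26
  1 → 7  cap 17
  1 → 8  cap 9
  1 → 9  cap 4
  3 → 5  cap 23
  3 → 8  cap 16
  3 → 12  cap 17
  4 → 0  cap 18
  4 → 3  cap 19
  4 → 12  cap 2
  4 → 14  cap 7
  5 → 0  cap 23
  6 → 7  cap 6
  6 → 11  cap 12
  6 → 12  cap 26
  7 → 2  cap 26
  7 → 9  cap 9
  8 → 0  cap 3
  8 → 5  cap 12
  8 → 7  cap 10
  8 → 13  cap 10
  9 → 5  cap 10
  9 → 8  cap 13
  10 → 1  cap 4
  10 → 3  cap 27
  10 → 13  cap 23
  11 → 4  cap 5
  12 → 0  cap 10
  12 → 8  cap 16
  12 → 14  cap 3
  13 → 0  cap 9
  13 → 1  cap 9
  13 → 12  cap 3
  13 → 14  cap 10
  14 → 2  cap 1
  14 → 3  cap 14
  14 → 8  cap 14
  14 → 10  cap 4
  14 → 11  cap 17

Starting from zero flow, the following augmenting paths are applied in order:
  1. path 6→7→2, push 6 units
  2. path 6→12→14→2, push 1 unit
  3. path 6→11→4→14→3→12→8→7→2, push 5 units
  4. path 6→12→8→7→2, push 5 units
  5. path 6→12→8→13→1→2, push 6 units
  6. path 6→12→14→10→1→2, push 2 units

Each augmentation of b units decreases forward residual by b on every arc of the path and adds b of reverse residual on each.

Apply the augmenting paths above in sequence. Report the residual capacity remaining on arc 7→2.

after path 1 (6→7→2, push 6): res(7,2)=20
after path 2 (6→12→14→2, push 1): res(7,2)=20
after path 3 (6→11→4→14→3→12→8→7→2, push 5): res(7,2)=15
after path 4 (6→12→8→7→2, push 5): res(7,2)=10
after path 5 (6→12→8→13→1→2, push 6): res(7,2)=10
after path 6 (6→12→14→10→1→2, push 2): res(7,2)=10

Residual capacity of (7,2): 10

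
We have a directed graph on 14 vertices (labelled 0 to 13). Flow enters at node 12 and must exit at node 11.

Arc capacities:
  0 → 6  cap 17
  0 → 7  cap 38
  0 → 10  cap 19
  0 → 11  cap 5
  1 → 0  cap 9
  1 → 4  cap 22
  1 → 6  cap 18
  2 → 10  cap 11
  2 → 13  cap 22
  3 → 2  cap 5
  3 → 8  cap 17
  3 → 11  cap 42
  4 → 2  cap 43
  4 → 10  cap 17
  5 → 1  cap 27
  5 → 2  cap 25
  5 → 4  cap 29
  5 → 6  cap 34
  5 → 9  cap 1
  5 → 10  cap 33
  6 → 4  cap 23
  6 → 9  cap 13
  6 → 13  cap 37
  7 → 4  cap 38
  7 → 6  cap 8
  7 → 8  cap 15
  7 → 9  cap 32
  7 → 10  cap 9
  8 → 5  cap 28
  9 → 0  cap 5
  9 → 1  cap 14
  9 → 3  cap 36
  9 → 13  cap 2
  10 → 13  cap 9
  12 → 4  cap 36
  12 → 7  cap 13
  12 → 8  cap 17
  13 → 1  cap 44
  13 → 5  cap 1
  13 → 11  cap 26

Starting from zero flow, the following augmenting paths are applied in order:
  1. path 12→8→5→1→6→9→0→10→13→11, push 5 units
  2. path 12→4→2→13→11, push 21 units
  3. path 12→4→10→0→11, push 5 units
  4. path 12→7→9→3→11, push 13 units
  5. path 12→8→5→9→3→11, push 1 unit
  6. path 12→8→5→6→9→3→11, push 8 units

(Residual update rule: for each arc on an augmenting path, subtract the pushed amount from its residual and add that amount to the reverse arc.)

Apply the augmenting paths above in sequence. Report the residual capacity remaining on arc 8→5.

after path 1 (12→8→5→1→6→9→0→10→13→11, push 5): res(8,5)=23
after path 2 (12→4→2→13→11, push 21): res(8,5)=23
after path 3 (12→4→10→0→11, push 5): res(8,5)=23
after path 4 (12→7→9→3→11, push 13): res(8,5)=23
after path 5 (12→8→5→9→3→11, push 1): res(8,5)=22
after path 6 (12→8→5→6→9→3→11, push 8): res(8,5)=14

Residual capacity of (8,5): 14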